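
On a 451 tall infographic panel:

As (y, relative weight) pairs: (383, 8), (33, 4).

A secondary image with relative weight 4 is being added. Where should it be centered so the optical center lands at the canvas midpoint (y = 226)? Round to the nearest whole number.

y ≈ 105

With the secondary image, Σw becomes 8 + 4 + 4 = 16.
Along y: (3196 + 4·y) / 16 = 226 (existing moment 8·383 + 4·33 = 3196) ⇒ y = (3616 − 3196) / 4 ≈ 105.00.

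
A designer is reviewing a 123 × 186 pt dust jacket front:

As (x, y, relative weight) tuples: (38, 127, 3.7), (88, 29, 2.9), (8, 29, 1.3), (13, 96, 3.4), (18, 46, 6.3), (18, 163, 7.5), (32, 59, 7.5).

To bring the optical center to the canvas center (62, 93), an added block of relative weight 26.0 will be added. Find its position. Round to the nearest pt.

(104, 99)

With the added block, Σw becomes 3.7 + 2.9 + 1.3 + 3.4 + 6.3 + 7.5 + 7.5 + 26.0 = 58.6.
x: need Σw·x = 58.6·62 = 3633.2. Existing = 3.7·38 + 2.9·88 + 1.3·8 + 3.4·13 + 6.3·18 + 7.5·18 + 7.5·32 = 938.8. Remainder 2694.4 / 26.0 ≈ 103.63.
y: need Σw·y = 58.6·93 = 5449.8. Existing = 3.7·127 + 2.9·29 + 1.3·29 + 3.4·96 + 6.3·46 + 7.5·163 + 7.5·59 = 2872.9. Remainder 2576.9 / 26.0 ≈ 99.11.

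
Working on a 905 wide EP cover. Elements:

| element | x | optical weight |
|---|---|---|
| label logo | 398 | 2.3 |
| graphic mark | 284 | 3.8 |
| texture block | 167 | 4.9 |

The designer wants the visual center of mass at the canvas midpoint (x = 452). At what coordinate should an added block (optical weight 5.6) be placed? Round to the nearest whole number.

After adding the added block, total weight = 2.3 + 3.8 + 4.9 + 5.6 = 16.6.
Along x: (2812.9 + 5.6·x) / 16.6 = 452 (existing moment 2.3·398 + 3.8·284 + 4.9·167 = 2812.9) ⇒ x = (7503.2 − 2812.9) / 5.6 ≈ 837.55.

x ≈ 838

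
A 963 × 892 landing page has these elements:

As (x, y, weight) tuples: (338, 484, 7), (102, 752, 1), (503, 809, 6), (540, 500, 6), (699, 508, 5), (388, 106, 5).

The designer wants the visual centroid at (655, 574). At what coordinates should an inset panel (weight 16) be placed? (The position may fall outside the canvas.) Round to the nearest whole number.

(998, 709)

After adding the inset panel, total weight = 7 + 1 + 6 + 6 + 5 + 5 + 16 = 46.
x: need Σw·x = 46·655 = 30130. Existing = 7·338 + 1·102 + 6·503 + 6·540 + 5·699 + 5·388 = 14161. Remainder 15969 / 16 ≈ 998.06.
y: need Σw·y = 46·574 = 26404. Existing = 7·484 + 1·752 + 6·809 + 6·500 + 5·508 + 5·106 = 15064. Remainder 11340 / 16 ≈ 708.75.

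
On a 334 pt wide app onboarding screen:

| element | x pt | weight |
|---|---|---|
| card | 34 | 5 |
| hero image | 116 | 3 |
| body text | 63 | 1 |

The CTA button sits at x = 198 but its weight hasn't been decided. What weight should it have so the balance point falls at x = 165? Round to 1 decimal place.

Known weights sum to 5 + 3 + 1 = 9; their moment is 5·34 + 3·116 + 1·63 = 581.
For the centroid to hit 165: (581 + w·198) / (9 + w) = 165.
Solving: w = (165·9 − 581) / (198 − 165) = 904 / 33 ≈ 27.39.

w ≈ 27.4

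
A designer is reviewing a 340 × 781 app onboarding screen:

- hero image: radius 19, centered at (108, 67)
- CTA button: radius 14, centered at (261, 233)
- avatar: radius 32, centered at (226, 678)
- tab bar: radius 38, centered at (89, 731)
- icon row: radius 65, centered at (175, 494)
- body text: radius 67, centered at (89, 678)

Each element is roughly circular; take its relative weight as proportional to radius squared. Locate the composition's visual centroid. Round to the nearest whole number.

Weights ∝ r²: hero image 19² = 361, CTA button 14² = 196, avatar 32² = 1024, tab bar 38² = 1444, icon row 65² = 4225, body text 67² = 4489; Σw = 11739.
x: (361·108 + 196·261 + 1024·226 + 1444·89 + 4225·175 + 4489·89) / 11739 = 1588980 / 11739 ≈ 135.36
y: (361·67 + 196·233 + 1024·678 + 1444·731 + 4225·494 + 4489·678) / 11739 = 6950383 / 11739 ≈ 592.08

(135, 592)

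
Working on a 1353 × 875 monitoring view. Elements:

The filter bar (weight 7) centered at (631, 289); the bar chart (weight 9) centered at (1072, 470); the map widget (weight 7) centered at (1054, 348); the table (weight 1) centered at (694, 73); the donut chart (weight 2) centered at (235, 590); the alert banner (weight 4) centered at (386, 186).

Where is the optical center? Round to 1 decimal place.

(805.0, 356.2)

Σw = 7 + 9 + 7 + 1 + 2 + 4 = 30.
x: moment 24151 / weight 30 ≈ 805.03
Σw·y = 10686; ȳ = 10686/30 ≈ 356.20.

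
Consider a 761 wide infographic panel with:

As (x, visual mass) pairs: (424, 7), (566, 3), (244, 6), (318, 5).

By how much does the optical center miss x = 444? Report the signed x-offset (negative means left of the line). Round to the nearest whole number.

≈ -76

Total weight = 7 + 3 + 6 + 5 = 21.
x: (7·424 + 3·566 + 6·244 + 5·318) / 21 = 7720 / 21 ≈ 367.62
Offset from x = 444: 367.62 − 444 ≈ -76.38.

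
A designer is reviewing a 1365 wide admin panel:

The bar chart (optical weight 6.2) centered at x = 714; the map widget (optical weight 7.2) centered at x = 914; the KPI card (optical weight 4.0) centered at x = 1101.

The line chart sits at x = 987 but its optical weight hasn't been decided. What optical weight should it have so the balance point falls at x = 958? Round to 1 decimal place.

Fixed elements: Σw = 6.2 + 7.2 + 4.0 = 17.4, Σw·x = 6.2·714 + 7.2·914 + 4.0·1101 = 15411.6.
Balance at x = 958 requires (15411.6 + w·987) / (17.4 + w) = 958.
Rearranging, w·(987 − 958) = 958·17.4 − 15411.6 = 1257.6, so w ≈ 1257.6/29 = 43.37.

w ≈ 43.4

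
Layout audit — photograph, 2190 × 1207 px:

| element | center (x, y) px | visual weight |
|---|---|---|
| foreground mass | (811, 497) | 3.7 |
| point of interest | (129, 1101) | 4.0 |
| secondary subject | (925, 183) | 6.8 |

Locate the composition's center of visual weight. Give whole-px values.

(676, 516)

Total weight = 3.7 + 4.0 + 6.8 = 14.5.
x-moment: 3.7·811 + 4.0·129 + 6.8·925 = 9806.7; centroid 9806.7/14.5 ≈ 676.32.
y-moment: 3.7·497 + 4.0·1101 + 6.8·183 = 7487.3; centroid 7487.3/14.5 ≈ 516.37.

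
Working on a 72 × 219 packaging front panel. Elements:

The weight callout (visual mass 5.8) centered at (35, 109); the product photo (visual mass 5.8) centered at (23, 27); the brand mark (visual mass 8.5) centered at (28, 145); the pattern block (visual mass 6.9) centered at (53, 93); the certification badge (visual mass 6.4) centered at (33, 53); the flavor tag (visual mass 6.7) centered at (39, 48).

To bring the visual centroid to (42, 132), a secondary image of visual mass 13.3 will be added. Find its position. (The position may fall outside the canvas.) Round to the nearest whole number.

New total weight: (5.8 + 5.8 + 8.5 + 6.9 + 6.4 + 6.7) + 13.3 = 53.4.
x: need Σw·x = 53.4·42 = 2242.8. Existing = 5.8·35 + 5.8·23 + 8.5·28 + 6.9·53 + 6.4·33 + 6.7·39 = 1412.6. Remainder 830.2 / 13.3 ≈ 62.42.
y: need Σw·y = 53.4·132 = 7048.8. Existing = 5.8·109 + 5.8·27 + 8.5·145 + 6.9·93 + 6.4·53 + 6.7·48 = 3323.8. Remainder 3725.0 / 13.3 ≈ 280.08.

(62, 280)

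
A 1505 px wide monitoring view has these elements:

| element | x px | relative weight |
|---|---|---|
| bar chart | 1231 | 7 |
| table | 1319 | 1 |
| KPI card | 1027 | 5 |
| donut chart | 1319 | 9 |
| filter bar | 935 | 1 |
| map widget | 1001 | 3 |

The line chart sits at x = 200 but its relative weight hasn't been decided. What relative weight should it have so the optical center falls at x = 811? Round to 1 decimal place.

w ≈ 16.0

Known weights sum to 7 + 1 + 5 + 9 + 1 + 3 = 26; their moment is 7·1231 + 1·1319 + 5·1027 + 9·1319 + 1·935 + 3·1001 = 30880.
Balance at x = 811 requires (30880 + w·200) / (26 + w) = 811.
Solving: w = (811·26 − 30880) / (200 − 811) = -9794 / -611 ≈ 16.03.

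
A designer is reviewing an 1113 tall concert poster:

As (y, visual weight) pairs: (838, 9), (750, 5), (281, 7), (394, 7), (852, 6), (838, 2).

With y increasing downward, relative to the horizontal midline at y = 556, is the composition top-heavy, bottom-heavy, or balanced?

Total weight = 9 + 5 + 7 + 7 + 6 + 2 = 36.
y-moment: 9·838 + 5·750 + 7·281 + 7·394 + 6·852 + 2·838 = 22805; centroid 22805/36 ≈ 633.47.
Since 633.5 is below (larger y than) 556, the composition reads bottom-heavy.

bottom-heavy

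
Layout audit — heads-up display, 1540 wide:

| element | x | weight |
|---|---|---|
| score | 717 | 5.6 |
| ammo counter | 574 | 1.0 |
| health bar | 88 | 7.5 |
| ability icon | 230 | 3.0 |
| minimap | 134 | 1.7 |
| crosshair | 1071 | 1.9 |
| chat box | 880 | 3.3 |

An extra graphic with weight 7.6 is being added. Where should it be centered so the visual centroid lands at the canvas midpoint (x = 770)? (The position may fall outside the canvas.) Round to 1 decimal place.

New total weight: (5.6 + 1.0 + 7.5 + 3.0 + 1.7 + 1.9 + 3.3) + 7.6 = 31.6.
x: target moment 31.6×770 = 24332.0; current 5.6·717 + 1.0·574 + 7.5·88 + 3.0·230 + 1.7·134 + 1.9·1071 + 3.3·880 = 11105.9; the extra graphic supplies 13226.1, so x = 13226.1/7.6 ≈ 1740.28.

x ≈ 1740.3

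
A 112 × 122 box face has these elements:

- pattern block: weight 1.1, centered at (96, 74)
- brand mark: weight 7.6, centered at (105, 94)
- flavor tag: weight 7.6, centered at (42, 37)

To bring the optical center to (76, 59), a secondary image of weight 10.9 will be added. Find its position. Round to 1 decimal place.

New total weight: (1.1 + 7.6 + 7.6) + 10.9 = 27.2.
x: target moment 27.2×76 = 2067.2; current 1.1·96 + 7.6·105 + 7.6·42 = 1222.8; the secondary image supplies 844.4, so x = 844.4/10.9 ≈ 77.47.
y: target moment 27.2×59 = 1604.8; current 1.1·74 + 7.6·94 + 7.6·37 = 1077.0; the secondary image supplies 527.8, so y = 527.8/10.9 ≈ 48.42.

(77.5, 48.4)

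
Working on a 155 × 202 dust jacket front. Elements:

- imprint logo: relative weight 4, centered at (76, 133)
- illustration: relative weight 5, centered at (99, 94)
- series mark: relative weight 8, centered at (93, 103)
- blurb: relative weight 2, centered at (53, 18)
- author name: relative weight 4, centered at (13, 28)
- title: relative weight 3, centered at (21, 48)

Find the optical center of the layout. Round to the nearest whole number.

Total weight = 4 + 5 + 8 + 2 + 4 + 3 = 26.
Σw·x = 1764; x̄ = 1764/26 ≈ 67.85.
Σw·y = 2118; ȳ = 2118/26 ≈ 81.46.

(68, 81)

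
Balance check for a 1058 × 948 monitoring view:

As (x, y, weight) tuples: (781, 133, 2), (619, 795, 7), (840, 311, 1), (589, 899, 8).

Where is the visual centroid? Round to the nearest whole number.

(636, 741)

Total weight = 2 + 7 + 1 + 8 = 18.
x-moment: 2·781 + 7·619 + 1·840 + 8·589 = 11447; centroid 11447/18 ≈ 635.94.
y-moment: 2·133 + 7·795 + 1·311 + 8·899 = 13334; centroid 13334/18 ≈ 740.78.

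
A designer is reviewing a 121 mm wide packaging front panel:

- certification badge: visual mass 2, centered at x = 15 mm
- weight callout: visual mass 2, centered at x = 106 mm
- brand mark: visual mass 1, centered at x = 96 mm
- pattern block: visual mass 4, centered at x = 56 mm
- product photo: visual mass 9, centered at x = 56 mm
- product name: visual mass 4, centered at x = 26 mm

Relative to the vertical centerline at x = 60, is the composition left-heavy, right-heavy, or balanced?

Σw = 2 + 2 + 1 + 4 + 9 + 4 = 22.
x: (2·15 + 2·106 + 1·96 + 4·56 + 9·56 + 4·26) / 22 = 1170 / 22 ≈ 53.18
53.2 lies left of the midline 60, so the layout is left-heavy.

left-heavy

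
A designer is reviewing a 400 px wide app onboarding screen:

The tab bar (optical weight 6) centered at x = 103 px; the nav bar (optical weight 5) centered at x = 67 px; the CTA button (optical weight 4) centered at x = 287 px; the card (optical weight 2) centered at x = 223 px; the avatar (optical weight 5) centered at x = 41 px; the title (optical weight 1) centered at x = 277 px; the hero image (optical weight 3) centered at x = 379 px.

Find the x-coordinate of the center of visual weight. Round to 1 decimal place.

Total weight = 6 + 5 + 4 + 2 + 5 + 1 + 3 = 26.
x: (6·103 + 5·67 + 4·287 + 2·223 + 5·41 + 1·277 + 3·379) / 26 = 4166 / 26 ≈ 160.23

x ≈ 160.2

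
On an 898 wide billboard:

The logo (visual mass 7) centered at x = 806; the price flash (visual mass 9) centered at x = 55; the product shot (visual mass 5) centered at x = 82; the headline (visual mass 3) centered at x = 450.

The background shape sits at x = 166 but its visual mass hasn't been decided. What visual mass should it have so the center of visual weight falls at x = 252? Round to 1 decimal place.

Existing Σw = 24 (7 + 9 + 5 + 3); existing moment 7·806 + 9·55 + 5·82 + 3·450 = 7897.
Set Σw·x/Σw = 252: (7897 + 166w) = 252·(24 + w).
So w = (252·24 − 7897)/(166 − 252) = -1849/-86 ≈ 21.50.

w ≈ 21.5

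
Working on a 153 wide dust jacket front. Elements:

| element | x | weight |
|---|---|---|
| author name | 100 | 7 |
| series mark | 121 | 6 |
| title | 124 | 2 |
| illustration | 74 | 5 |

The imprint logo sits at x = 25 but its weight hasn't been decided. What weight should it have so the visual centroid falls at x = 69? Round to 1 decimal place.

Existing Σw = 20 (7 + 6 + 2 + 5); existing moment 7·100 + 6·121 + 2·124 + 5·74 = 2044.
Balance at x = 69 requires (2044 + w·25) / (20 + w) = 69.
Rearranging, w·(25 − 69) = 69·20 − 2044 = -664, so w ≈ -664/-44 = 15.09.

w ≈ 15.1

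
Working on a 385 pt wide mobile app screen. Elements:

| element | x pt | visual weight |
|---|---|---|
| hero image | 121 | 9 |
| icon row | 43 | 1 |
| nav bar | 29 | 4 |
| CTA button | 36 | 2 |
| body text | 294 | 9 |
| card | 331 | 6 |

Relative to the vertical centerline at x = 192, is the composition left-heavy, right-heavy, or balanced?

Σw = 9 + 1 + 4 + 2 + 9 + 6 = 31.
Σw·x = 5952; x̄ = 5952/31 ≈ 192.00.
192.00 = 192 exactly: balanced.

balanced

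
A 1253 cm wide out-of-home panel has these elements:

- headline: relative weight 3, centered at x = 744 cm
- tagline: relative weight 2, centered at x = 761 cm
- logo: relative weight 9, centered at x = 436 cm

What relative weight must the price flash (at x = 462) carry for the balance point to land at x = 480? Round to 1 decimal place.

Fixed elements: Σw = 3 + 2 + 9 = 14, Σw·x = 3·744 + 2·761 + 9·436 = 7678.
Set Σw·x/Σw = 480: (7678 + 462w) = 480·(14 + w).
Solving: w = (480·14 − 7678) / (462 − 480) = -958 / -18 ≈ 53.22.

w ≈ 53.2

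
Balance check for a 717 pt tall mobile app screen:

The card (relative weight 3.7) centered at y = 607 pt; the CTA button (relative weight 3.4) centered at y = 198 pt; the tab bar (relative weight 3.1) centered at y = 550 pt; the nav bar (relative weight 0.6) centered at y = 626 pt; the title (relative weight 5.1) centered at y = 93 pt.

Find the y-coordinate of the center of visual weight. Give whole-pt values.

Total weight = 3.7 + 3.4 + 3.1 + 0.6 + 5.1 = 15.9.
y: (3.7·607 + 3.4·198 + 3.1·550 + 0.6·626 + 5.1·93) / 15.9 = 5474.0 / 15.9 ≈ 344.28

y ≈ 344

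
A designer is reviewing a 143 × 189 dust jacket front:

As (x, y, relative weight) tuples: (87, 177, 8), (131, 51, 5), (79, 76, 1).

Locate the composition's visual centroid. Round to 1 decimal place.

(102.1, 124.8)

Weights sum to 8 + 5 + 1 = 14.
x: (8·87 + 5·131 + 1·79) / 14 = 1430 / 14 ≈ 102.14
y: (8·177 + 5·51 + 1·76) / 14 = 1747 / 14 ≈ 124.79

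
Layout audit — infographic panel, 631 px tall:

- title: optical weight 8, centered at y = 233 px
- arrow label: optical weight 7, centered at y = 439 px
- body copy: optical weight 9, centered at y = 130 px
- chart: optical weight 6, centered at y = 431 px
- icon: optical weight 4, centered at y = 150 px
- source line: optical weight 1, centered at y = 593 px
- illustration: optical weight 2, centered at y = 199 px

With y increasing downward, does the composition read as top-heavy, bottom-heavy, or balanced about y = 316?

top-heavy

Σw = 8 + 7 + 9 + 6 + 4 + 1 + 2 = 37.
y: moment 10284 / weight 37 ≈ 277.95
Since 277.9 is above (smaller y than) 316, the composition reads top-heavy.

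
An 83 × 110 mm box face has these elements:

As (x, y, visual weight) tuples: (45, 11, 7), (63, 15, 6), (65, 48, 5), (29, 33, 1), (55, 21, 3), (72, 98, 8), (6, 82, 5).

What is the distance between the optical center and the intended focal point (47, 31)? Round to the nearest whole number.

≈ 18 mm

Σw = 7 + 6 + 5 + 1 + 3 + 8 + 5 = 35.
x: moment 1818 / weight 35 ≈ 51.94
y: moment 1697 / weight 35 ≈ 48.49
Offset from (47, 31): Δx ≈ 4.94, Δy ≈ 17.49; distance = √(Δx² + Δy²) ≈ 18.17.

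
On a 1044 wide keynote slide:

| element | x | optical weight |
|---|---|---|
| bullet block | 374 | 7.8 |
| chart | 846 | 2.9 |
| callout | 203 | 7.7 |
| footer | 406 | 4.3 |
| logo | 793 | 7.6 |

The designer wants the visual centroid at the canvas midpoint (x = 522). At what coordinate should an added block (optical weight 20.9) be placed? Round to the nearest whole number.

x ≈ 575

New total weight: (7.8 + 2.9 + 7.7 + 4.3 + 7.6) + 20.9 = 51.2.
Along x: (14706.3 + 20.9·x) / 51.2 = 522 (existing moment 7.8·374 + 2.9·846 + 7.7·203 + 4.3·406 + 7.6·793 = 14706.3) ⇒ x = (26726.4 − 14706.3) / 20.9 ≈ 575.12.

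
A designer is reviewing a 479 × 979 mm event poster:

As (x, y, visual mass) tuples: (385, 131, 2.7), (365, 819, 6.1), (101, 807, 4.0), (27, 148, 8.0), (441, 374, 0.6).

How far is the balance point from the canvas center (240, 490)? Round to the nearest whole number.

≈ 52 mm

Weights sum to 2.7 + 6.1 + 4.0 + 8.0 + 0.6 = 21.4.
x: (2.7·385 + 6.1·365 + 4.0·101 + 8.0·27 + 0.6·441) / 21.4 = 4150.6 / 21.4 ≈ 193.95
y: (2.7·131 + 6.1·819 + 4.0·807 + 8.0·148 + 0.6·374) / 21.4 = 9986.0 / 21.4 ≈ 466.64
Offset from (240, 490): Δx ≈ -46.05, Δy ≈ -23.36; distance = √(Δx² + Δy²) ≈ 51.64.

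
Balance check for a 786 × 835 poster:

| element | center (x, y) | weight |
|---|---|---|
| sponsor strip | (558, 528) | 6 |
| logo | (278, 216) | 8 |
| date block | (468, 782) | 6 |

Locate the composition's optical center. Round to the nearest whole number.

Weights sum to 6 + 8 + 6 = 20.
x: (6·558 + 8·278 + 6·468) / 20 = 8380 / 20 ≈ 419.00
y: (6·528 + 8·216 + 6·782) / 20 = 9588 / 20 ≈ 479.40

(419, 479)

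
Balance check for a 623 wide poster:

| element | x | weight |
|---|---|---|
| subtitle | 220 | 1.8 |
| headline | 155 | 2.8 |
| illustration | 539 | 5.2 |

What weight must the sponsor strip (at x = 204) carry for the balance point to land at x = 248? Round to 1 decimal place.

w ≈ 27.3

Existing Σw = 9.8 (1.8 + 2.8 + 5.2); existing moment 1.8·220 + 2.8·155 + 5.2·539 = 3632.8.
Balance at x = 248 requires (3632.8 + w·204) / (9.8 + w) = 248.
So w = (248·9.8 − 3632.8)/(204 − 248) = -1202.4/-44 ≈ 27.33.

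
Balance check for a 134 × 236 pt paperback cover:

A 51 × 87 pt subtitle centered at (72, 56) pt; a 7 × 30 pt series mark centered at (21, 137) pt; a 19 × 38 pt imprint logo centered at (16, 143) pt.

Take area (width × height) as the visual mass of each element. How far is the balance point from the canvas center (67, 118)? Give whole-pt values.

≈ 47 pt

Taking area as weight: subtitle 51·87 = 4437, series mark 7·30 = 210, imprint logo 19·38 = 722. Sum 5369.
x: (4437·72 + 210·21 + 722·16) / 5369 = 335426 / 5369 ≈ 62.47
y: (4437·56 + 210·137 + 722·143) / 5369 = 380488 / 5369 ≈ 70.87
From (67, 118): dx = -4.53, dy = -47.13, so the distance is √(dx²+dy²) ≈ 47.35.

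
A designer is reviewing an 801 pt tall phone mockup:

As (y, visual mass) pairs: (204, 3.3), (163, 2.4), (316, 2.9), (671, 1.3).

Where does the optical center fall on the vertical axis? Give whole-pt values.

Σw = 3.3 + 2.4 + 2.9 + 1.3 = 9.9.
y: (3.3·204 + 2.4·163 + 2.9·316 + 1.3·671) / 9.9 = 2853.1 / 9.9 ≈ 288.19

y ≈ 288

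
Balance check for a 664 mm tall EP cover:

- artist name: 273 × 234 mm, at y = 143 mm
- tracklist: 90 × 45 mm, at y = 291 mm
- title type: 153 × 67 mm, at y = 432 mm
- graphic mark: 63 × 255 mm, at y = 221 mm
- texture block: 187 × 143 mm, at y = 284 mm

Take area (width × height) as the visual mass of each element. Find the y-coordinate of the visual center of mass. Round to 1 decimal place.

Areas: artist name 273·234 = 63882, tracklist 90·45 = 4050, title type 153·67 = 10251, graphic mark 63·255 = 16065, texture block 187·143 = 26741. Total weight = 120989.
Σw·y = 63882·143 + 4050·291 + 10251·432 + 16065·221 + 26741·284 = 25886917, so ȳ = 25886917/120989 ≈ 213.96.

y ≈ 214.0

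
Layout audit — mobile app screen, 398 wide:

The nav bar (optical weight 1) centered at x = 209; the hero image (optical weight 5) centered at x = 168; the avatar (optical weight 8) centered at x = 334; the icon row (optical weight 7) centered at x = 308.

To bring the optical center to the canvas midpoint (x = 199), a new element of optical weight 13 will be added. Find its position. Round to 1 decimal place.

With the new element, Σw becomes 1 + 5 + 8 + 7 + 13 = 34.
x: target moment 34×199 = 6766; current 1·209 + 5·168 + 8·334 + 7·308 = 5877; the new element supplies 889, so x = 889/13 ≈ 68.38.

x ≈ 68.4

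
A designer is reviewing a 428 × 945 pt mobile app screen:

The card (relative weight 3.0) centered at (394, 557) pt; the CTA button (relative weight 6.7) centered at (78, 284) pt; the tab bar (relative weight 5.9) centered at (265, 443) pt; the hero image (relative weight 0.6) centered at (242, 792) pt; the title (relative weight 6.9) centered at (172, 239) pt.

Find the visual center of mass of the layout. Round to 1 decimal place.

Total weight = 3.0 + 6.7 + 5.9 + 0.6 + 6.9 = 23.1.
x-moment: 3.0·394 + 6.7·78 + 5.9·265 + 0.6·242 + 6.9·172 = 4600.1; centroid 4600.1/23.1 ≈ 199.14.
y-moment: 3.0·557 + 6.7·284 + 5.9·443 + 0.6·792 + 6.9·239 = 8311.8; centroid 8311.8/23.1 ≈ 359.82.

(199.1, 359.8)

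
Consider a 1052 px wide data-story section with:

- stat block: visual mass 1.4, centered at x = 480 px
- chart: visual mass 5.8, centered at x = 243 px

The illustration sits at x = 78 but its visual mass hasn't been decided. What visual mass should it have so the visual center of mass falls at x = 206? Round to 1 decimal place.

w ≈ 4.7

Fixed elements: Σw = 1.4 + 5.8 = 7.2, Σw·x = 1.4·480 + 5.8·243 = 2081.4.
Set Σw·x/Σw = 206: (2081.4 + 78w) = 206·(7.2 + w).
Solving: w = (206·7.2 − 2081.4) / (78 − 206) = -598.2 / -128 ≈ 4.67.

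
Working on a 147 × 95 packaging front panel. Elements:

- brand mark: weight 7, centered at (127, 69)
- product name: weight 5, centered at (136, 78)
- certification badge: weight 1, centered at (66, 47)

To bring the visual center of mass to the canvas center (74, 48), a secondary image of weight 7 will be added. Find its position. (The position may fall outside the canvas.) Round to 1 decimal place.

(-22.1, 5.7)

After adding the secondary image, total weight = 7 + 5 + 1 + 7 = 20.
x: target moment 20×74 = 1480; current 7·127 + 5·136 + 1·66 = 1635; the secondary image supplies -155, so x = -155/7 ≈ -22.14.
y: target moment 20×48 = 960; current 7·69 + 5·78 + 1·47 = 920; the secondary image supplies 40, so y = 40/7 ≈ 5.71.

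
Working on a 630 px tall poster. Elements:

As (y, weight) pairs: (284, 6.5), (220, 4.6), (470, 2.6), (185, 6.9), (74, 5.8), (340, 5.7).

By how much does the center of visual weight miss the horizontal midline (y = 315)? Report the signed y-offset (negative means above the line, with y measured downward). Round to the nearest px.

Σw = 6.5 + 4.6 + 2.6 + 6.9 + 5.8 + 5.7 = 32.1.
Σw·y = 6.5·284 + 4.6·220 + 2.6·470 + 6.9·185 + 5.8·74 + 5.7·340 = 7723.7, so ȳ = 7723.7/32.1 ≈ 240.61.
Offset from y = 315: 240.61 − 315 ≈ -74.39.

≈ -74 px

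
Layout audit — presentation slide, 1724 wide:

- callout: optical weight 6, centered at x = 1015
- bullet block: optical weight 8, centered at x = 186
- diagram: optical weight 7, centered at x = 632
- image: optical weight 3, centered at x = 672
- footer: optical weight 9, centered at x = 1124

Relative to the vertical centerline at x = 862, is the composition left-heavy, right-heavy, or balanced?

left-heavy

Total weight = 6 + 8 + 7 + 3 + 9 = 33.
Σw·x = 6·1015 + 8·186 + 7·632 + 3·672 + 9·1124 = 24134, so x̄ = 24134/33 ≈ 731.33.
731.3 lies left of the midline 862, so the layout is left-heavy.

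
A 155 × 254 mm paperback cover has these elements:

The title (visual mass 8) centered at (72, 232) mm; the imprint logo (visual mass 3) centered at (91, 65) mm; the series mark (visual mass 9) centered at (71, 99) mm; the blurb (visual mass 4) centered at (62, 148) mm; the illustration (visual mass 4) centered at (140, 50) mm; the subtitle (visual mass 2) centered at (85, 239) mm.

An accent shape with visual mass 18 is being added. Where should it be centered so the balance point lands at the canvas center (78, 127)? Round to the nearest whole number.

After adding the accent shape, total weight = 8 + 3 + 9 + 4 + 4 + 2 + 18 = 48.
x: need Σw·x = 48·78 = 3744. Existing = 8·72 + 3·91 + 9·71 + 4·62 + 4·140 + 2·85 = 2466. Remainder 1278 / 18 ≈ 71.00.
y: need Σw·y = 48·127 = 6096. Existing = 8·232 + 3·65 + 9·99 + 4·148 + 4·50 + 2·239 = 4212. Remainder 1884 / 18 ≈ 104.67.

(71, 105)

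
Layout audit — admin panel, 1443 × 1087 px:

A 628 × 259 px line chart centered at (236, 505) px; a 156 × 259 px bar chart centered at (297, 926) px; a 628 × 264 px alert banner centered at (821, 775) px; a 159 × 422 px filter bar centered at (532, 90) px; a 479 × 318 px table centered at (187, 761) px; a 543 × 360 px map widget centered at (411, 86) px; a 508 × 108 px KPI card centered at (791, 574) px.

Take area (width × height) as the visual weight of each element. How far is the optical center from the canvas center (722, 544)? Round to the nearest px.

Areas: line chart 628·259 = 162652, bar chart 156·259 = 40404, alert banner 628·264 = 165792, filter bar 159·422 = 67098, table 479·318 = 152322, map widget 543·360 = 195480, KPI card 508·108 = 54864. Total weight = 838612.
Σw·x = 162652·236 + 40404·297 + 165792·821 + 67098·532 + 152322·187 + 195480·411 + 54864·791 = 374421146, so x̄ = 374421146/838612 ≈ 446.48.
Σw·y = 162652·505 + 40404·926 + 165792·775 + 67098·90 + 152322·761 + 195480·86 + 54864·574 = 418301242, so ȳ = 418301242/838612 ≈ 498.80.
Offset from (722, 544): Δx ≈ -275.52, Δy ≈ -45.20; distance = √(Δx² + Δy²) ≈ 279.21.

≈ 279 px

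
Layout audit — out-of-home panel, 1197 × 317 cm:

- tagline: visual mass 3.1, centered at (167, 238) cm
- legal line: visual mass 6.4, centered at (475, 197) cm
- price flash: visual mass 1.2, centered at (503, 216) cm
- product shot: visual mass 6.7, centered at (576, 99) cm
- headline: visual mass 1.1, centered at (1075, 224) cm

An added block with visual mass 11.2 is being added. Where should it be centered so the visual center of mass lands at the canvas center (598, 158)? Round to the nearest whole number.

(764, 136)

With the added block, Σw becomes 3.1 + 6.4 + 1.2 + 6.7 + 1.1 + 11.2 = 29.7.
Along x: (9203.0 + 11.2·x) / 29.7 = 598 (existing moment 3.1·167 + 6.4·475 + 1.2·503 + 6.7·576 + 1.1·1075 = 9203.0) ⇒ x = (17760.6 − 9203.0) / 11.2 ≈ 764.07.
Along y: (3167.5 + 11.2·y) / 29.7 = 158 (existing moment 3.1·238 + 6.4·197 + 1.2·216 + 6.7·99 + 1.1·224 = 3167.5) ⇒ y = (4692.6 − 3167.5) / 11.2 ≈ 136.17.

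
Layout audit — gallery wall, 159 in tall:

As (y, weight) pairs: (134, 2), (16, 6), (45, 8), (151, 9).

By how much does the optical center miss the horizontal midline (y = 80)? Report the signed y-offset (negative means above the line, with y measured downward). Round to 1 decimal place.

Weights sum to 2 + 6 + 8 + 9 = 25.
Σw·y = 2·134 + 6·16 + 8·45 + 9·151 = 2083, so ȳ = 2083/25 ≈ 83.32.
Difference: 83.32 − 80 ≈ 3.32.

≈ 3.3 in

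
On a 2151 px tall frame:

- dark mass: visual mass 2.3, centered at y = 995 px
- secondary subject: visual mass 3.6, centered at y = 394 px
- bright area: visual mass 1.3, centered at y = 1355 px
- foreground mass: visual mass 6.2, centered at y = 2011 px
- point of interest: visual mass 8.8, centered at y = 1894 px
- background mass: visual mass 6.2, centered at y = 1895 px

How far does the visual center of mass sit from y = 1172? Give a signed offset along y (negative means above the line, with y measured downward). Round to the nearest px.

Σw = 2.3 + 3.6 + 1.3 + 6.2 + 8.8 + 6.2 = 28.4.
Σw·y = 46352.8; ȳ = 46352.8/28.4 ≈ 1632.14.
Offset from y = 1172: 1632.14 − 1172 ≈ 460.14.

≈ 460 px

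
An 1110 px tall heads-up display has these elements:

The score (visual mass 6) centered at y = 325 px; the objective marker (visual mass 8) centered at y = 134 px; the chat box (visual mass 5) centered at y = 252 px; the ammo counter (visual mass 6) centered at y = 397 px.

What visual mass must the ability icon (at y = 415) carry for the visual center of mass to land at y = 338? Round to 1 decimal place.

Known weights sum to 6 + 8 + 5 + 6 = 25; their moment is 6·325 + 8·134 + 5·252 + 6·397 = 6664.
For the centroid to hit 338: (6664 + w·415) / (25 + w) = 338.
So w = (338·25 − 6664)/(415 − 338) = 1786/77 ≈ 23.19.

w ≈ 23.2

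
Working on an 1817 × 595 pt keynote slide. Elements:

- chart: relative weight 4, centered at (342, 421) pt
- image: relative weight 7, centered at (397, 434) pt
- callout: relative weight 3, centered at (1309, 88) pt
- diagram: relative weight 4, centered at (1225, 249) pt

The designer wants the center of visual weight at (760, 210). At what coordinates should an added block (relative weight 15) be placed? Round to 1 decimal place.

(807.1, 63.2)

After adding the added block, total weight = 4 + 7 + 3 + 4 + 15 = 33.
x: need Σw·x = 33·760 = 25080. Existing = 4·342 + 7·397 + 3·1309 + 4·1225 = 12974. Remainder 12106 / 15 ≈ 807.07.
y: need Σw·y = 33·210 = 6930. Existing = 4·421 + 7·434 + 3·88 + 4·249 = 5982. Remainder 948 / 15 ≈ 63.20.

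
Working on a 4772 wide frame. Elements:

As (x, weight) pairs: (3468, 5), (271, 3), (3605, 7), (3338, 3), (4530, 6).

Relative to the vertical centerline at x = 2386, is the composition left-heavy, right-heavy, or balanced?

Total weight = 5 + 3 + 7 + 3 + 6 = 24.
x-moment: 5·3468 + 3·271 + 7·3605 + 3·3338 + 6·4530 = 80582; centroid 80582/24 ≈ 3357.58.
3357.6 lies right of the midline 2386, so the layout is right-heavy.

right-heavy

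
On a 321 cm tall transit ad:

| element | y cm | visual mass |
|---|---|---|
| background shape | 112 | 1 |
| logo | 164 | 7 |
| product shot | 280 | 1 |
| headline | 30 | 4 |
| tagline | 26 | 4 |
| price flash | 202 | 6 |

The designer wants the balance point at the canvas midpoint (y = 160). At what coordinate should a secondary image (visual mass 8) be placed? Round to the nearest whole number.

y ≈ 248

New total weight: (1 + 7 + 1 + 4 + 4 + 6) + 8 = 31.
y: target moment 31×160 = 4960; current 1·112 + 7·164 + 1·280 + 4·30 + 4·26 + 6·202 = 2976; the secondary image supplies 1984, so y = 1984/8 ≈ 248.00.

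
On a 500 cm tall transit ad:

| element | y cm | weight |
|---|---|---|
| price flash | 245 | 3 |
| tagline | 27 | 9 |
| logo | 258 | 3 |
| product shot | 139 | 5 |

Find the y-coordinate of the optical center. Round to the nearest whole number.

Total weight = 3 + 9 + 3 + 5 = 20.
y: (3·245 + 9·27 + 3·258 + 5·139) / 20 = 2447 / 20 ≈ 122.35

y ≈ 122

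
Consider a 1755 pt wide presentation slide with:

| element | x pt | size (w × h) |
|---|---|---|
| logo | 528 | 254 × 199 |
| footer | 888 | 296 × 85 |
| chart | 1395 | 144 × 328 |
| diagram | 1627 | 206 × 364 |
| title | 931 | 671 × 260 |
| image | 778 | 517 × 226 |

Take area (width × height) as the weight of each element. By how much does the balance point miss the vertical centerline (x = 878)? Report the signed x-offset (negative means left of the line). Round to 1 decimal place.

Areas → weights: logo 254·199 = 50546, footer 296·85 = 25160, chart 144·328 = 47232, diagram 206·364 = 74984, title 671·260 = 174460, image 517·226 = 116842; Σw = 489224.
x: (50546·528 + 25160·888 + 47232·1395 + 74984·1627 + 174460·931 + 116842·778) / 489224 = 490243312 / 489224 ≈ 1002.08
Difference: 1002.08 − 878 ≈ 124.08.

≈ 124.1 pt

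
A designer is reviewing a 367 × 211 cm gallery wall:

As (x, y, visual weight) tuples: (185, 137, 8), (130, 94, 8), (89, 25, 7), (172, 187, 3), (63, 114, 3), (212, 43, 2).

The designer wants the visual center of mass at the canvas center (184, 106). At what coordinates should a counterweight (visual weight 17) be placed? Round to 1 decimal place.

(268.2, 122.1)

With the counterweight, Σw becomes 8 + 8 + 7 + 3 + 3 + 2 + 17 = 48.
Along x: (4272 + 17·x) / 48 = 184 (existing moment 8·185 + 8·130 + 7·89 + 3·172 + 3·63 + 2·212 = 4272) ⇒ x = (8832 − 4272) / 17 ≈ 268.24.
Along y: (3012 + 17·y) / 48 = 106 (existing moment 8·137 + 8·94 + 7·25 + 3·187 + 3·114 + 2·43 = 3012) ⇒ y = (5088 − 3012) / 17 ≈ 122.12.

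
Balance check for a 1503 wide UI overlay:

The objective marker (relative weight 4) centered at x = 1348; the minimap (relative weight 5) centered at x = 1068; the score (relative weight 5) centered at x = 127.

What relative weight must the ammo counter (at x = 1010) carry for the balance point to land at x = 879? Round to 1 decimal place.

Fixed elements: Σw = 4 + 5 + 5 = 14, Σw·x = 4·1348 + 5·1068 + 5·127 = 11367.
Set Σw·x/Σw = 879: (11367 + 1010w) = 879·(14 + w).
Rearranging, w·(1010 − 879) = 879·14 − 11367 = 939, so w ≈ 939/131 = 7.17.

w ≈ 7.2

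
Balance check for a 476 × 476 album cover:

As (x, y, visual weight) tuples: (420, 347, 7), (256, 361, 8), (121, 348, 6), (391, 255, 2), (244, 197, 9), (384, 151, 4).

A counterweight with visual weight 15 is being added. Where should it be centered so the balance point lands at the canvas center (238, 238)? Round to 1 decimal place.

After adding the counterweight, total weight = 7 + 8 + 6 + 2 + 9 + 4 + 15 = 51.
Along x: (10228 + 15·x) / 51 = 238 (existing moment 7·420 + 8·256 + 6·121 + 2·391 + 9·244 + 4·384 = 10228) ⇒ x = (12138 − 10228) / 15 ≈ 127.33.
Along y: (10292 + 15·y) / 51 = 238 (existing moment 7·347 + 8·361 + 6·348 + 2·255 + 9·197 + 4·151 = 10292) ⇒ y = (12138 − 10292) / 15 ≈ 123.07.

(127.3, 123.1)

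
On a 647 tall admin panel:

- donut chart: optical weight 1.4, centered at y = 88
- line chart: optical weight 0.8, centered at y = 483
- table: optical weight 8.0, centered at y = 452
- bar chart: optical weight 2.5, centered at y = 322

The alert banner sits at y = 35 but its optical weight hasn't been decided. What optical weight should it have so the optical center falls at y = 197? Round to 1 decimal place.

Fixed elements: Σw = 1.4 + 0.8 + 8.0 + 2.5 = 12.7, Σw·y = 1.4·88 + 0.8·483 + 8.0·452 + 2.5·322 = 4930.6.
Set Σw·y/Σw = 197: (4930.6 + 35w) = 197·(12.7 + w).
Rearranging, w·(35 − 197) = 197·12.7 − 4930.6 = -2428.7, so w ≈ -2428.7/-162 = 14.99.

w ≈ 15.0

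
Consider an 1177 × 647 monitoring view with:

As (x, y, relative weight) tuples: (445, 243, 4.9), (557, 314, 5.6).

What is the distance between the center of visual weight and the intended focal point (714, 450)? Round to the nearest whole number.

≈ 269

Total weight = 4.9 + 5.6 = 10.5.
x-moment: 4.9·445 + 5.6·557 = 5299.7; centroid 5299.7/10.5 ≈ 504.73.
y-moment: 4.9·243 + 5.6·314 = 2949.1; centroid 2949.1/10.5 ≈ 280.87.
Relative to (714, 450): Δ = (-209.27, -169.13); |Δ| = √(-209.27² + -169.13²) ≈ 269.07.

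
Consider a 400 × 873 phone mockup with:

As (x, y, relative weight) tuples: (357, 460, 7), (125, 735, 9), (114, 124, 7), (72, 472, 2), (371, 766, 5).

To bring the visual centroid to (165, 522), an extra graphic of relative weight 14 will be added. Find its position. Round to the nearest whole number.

(60, 535)

New total weight: (7 + 9 + 7 + 2 + 5) + 14 = 44.
x: target moment 44×165 = 7260; current 7·357 + 9·125 + 7·114 + 2·72 + 5·371 = 6421; the extra graphic supplies 839, so x = 839/14 ≈ 59.93.
y: target moment 44×522 = 22968; current 7·460 + 9·735 + 7·124 + 2·472 + 5·766 = 15477; the extra graphic supplies 7491, so y = 7491/14 ≈ 535.07.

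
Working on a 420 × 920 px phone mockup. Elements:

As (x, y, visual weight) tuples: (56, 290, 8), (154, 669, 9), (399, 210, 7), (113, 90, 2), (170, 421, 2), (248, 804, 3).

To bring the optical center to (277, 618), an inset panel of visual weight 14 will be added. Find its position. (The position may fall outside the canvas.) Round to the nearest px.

After adding the inset panel, total weight = 8 + 9 + 7 + 2 + 2 + 3 + 14 = 45.
x: target moment 45×277 = 12465; current 8·56 + 9·154 + 7·399 + 2·113 + 2·170 + 3·248 = 5937; the inset panel supplies 6528, so x = 6528/14 ≈ 466.29.
y: target moment 45×618 = 27810; current 8·290 + 9·669 + 7·210 + 2·90 + 2·421 + 3·804 = 13245; the inset panel supplies 14565, so y = 14565/14 ≈ 1040.36.

(466, 1040)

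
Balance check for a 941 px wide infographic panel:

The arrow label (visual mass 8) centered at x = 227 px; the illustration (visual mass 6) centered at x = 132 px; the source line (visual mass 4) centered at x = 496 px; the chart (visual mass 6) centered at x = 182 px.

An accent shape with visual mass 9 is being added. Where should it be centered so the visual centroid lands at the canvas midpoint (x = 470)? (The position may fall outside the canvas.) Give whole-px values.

x ≈ 1092

After adding the accent shape, total weight = 8 + 6 + 4 + 6 + 9 = 33.
x: need Σw·x = 33·470 = 15510. Existing = 8·227 + 6·132 + 4·496 + 6·182 = 5684. Remainder 9826 / 9 ≈ 1091.78.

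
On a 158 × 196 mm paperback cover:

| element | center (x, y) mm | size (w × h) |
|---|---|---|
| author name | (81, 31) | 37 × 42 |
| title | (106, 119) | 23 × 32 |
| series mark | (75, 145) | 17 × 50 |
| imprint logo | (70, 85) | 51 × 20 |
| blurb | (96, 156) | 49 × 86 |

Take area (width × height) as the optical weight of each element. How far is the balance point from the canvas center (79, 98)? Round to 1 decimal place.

≈ 23.9 mm

Areas: author name 37·42 = 1554, title 23·32 = 736, series mark 17·50 = 850, imprint logo 51·20 = 1020, blurb 49·86 = 4214. Total weight = 8374.
x-moment: 1554·81 + 736·106 + 850·75 + 1020·70 + 4214·96 = 743584; centroid 743584/8374 ≈ 88.80.
y-moment: 1554·31 + 736·119 + 850·145 + 1020·85 + 4214·156 = 1003092; centroid 1003092/8374 ≈ 119.79.
From (79, 98): dx = 9.80, dy = 21.79, so the distance is √(dx²+dy²) ≈ 23.89.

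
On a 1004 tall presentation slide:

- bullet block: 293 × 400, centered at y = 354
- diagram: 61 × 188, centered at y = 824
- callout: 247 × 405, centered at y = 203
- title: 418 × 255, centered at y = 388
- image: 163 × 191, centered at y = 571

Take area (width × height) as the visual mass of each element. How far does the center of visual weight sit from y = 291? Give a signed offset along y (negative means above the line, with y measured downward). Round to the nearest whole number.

Taking area as weight: bullet block 293·400 = 117200, diagram 61·188 = 11468, callout 247·405 = 100035, title 418·255 = 106590, image 163·191 = 31133. Sum 366426.
Σw·y = 117200·354 + 11468·824 + 100035·203 + 106590·388 + 31133·571 = 130379400, so ȳ = 130379400/366426 ≈ 355.81.
Offset from y = 291: 355.81 − 291 ≈ 64.81.

≈ 65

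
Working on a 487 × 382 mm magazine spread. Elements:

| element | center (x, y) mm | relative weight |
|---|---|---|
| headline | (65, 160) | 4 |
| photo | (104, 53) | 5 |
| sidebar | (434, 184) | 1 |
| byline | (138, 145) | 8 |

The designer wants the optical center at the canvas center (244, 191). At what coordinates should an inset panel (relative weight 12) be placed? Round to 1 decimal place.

(416.8, 290.1)

With the inset panel, Σw becomes 4 + 5 + 1 + 8 + 12 = 30.
x: need Σw·x = 30·244 = 7320. Existing = 4·65 + 5·104 + 1·434 + 8·138 = 2318. Remainder 5002 / 12 ≈ 416.83.
y: need Σw·y = 30·191 = 5730. Existing = 4·160 + 5·53 + 1·184 + 8·145 = 2249. Remainder 3481 / 12 ≈ 290.08.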